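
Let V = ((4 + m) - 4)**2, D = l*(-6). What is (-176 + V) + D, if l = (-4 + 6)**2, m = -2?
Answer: -196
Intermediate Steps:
l = 4 (l = 2**2 = 4)
D = -24 (D = 4*(-6) = -24)
V = 4 (V = ((4 - 2) - 4)**2 = (2 - 4)**2 = (-2)**2 = 4)
(-176 + V) + D = (-176 + 4) - 24 = -172 - 24 = -196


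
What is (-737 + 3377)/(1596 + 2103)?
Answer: 880/1233 ≈ 0.71371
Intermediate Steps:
(-737 + 3377)/(1596 + 2103) = 2640/3699 = 2640*(1/3699) = 880/1233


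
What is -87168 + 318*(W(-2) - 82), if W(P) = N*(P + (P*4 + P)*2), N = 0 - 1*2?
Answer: -99252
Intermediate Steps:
N = -2 (N = 0 - 2 = -2)
W(P) = -22*P (W(P) = -2*(P + (P*4 + P)*2) = -2*(P + (4*P + P)*2) = -2*(P + (5*P)*2) = -2*(P + 10*P) = -22*P)
-87168 + 318*(W(-2) - 82) = -87168 + 318*(-22*(-2) - 82) = -87168 + 318*(44 - 82) = -87168 + 318*(-38) = -87168 - 12084 = -99252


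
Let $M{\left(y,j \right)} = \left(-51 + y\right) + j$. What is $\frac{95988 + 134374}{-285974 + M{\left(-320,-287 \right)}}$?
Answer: $- \frac{115181}{143316} \approx -0.80369$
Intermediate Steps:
$M{\left(y,j \right)} = -51 + j + y$
$\frac{95988 + 134374}{-285974 + M{\left(-320,-287 \right)}} = \frac{95988 + 134374}{-285974 - 658} = \frac{230362}{-285974 - 658} = \frac{230362}{-286632} = 230362 \left(- \frac{1}{286632}\right) = - \frac{115181}{143316}$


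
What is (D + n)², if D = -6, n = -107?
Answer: 12769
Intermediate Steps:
(D + n)² = (-6 - 107)² = (-113)² = 12769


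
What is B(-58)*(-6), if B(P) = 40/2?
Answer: -120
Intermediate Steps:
B(P) = 20 (B(P) = 40*(½) = 20)
B(-58)*(-6) = 20*(-6) = -120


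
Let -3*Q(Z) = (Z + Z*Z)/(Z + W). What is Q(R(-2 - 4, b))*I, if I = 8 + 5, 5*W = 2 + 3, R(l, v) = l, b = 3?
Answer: 26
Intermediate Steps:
W = 1 (W = (2 + 3)/5 = (⅕)*5 = 1)
I = 13
Q(Z) = -(Z + Z²)/(3*(1 + Z)) (Q(Z) = -(Z + Z*Z)/(3*(Z + 1)) = -(Z + Z²)/(3*(1 + Z)))
Q(R(-2 - 4, b))*I = -(-2 - 4)/3*13 = -⅓*(-6)*13 = 2*13 = 26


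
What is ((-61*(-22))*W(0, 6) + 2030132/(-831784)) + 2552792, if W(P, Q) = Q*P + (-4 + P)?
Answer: 529726123571/207946 ≈ 2.5474e+6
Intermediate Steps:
W(P, Q) = -4 + P + P*Q (W(P, Q) = P*Q + (-4 + P) = -4 + P + P*Q)
((-61*(-22))*W(0, 6) + 2030132/(-831784)) + 2552792 = ((-61*(-22))*(-4 + 0 + 0*6) + 2030132/(-831784)) + 2552792 = (1342*(-4 + 0 + 0) + 2030132*(-1/831784)) + 2552792 = (1342*(-4) - 507533/207946) + 2552792 = (-5368 - 507533/207946) + 2552792 = -1116761661/207946 + 2552792 = 529726123571/207946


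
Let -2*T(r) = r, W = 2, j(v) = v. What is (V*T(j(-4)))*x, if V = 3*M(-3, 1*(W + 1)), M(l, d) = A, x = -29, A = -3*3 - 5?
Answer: 2436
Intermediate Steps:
T(r) = -r/2
A = -14 (A = -9 - 5 = -14)
M(l, d) = -14
V = -42 (V = 3*(-14) = -42)
(V*T(j(-4)))*x = -(-21)*(-4)*(-29) = -42*2*(-29) = -84*(-29) = 2436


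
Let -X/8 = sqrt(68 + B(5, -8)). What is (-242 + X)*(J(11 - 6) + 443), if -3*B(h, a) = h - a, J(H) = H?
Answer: -108416 - 3584*sqrt(573)/3 ≈ -1.3701e+5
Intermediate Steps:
B(h, a) = -h/3 + a/3 (B(h, a) = -(h - a)/3 = -h/3 + a/3)
X = -8*sqrt(573)/3 (X = -8*sqrt(68 + (-1/3*5 + (1/3)*(-8))) = -8*sqrt(68 + (-5/3 - 8/3)) = -8*sqrt(68 - 13/3) = -8*sqrt(573)/3 ≈ -63.833)
(-242 + X)*(J(11 - 6) + 443) = (-242 - 8*sqrt(573)/3)*((11 - 6) + 443) = (-242 - 8*sqrt(573)/3)*(5 + 443) = (-242 - 8*sqrt(573)/3)*448 = -108416 - 3584*sqrt(573)/3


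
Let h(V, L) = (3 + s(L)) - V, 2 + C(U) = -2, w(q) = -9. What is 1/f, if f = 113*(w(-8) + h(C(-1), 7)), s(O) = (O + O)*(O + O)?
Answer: 1/21922 ≈ 4.5616e-5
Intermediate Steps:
s(O) = 4*O² (s(O) = (2*O)*(2*O) = 4*O²)
C(U) = -4 (C(U) = -2 - 2 = -4)
h(V, L) = 3 - V + 4*L² (h(V, L) = (3 + 4*L²) - V = 3 - V + 4*L²)
f = 21922 (f = 113*(-9 + (3 - 1*(-4) + 4*7²)) = 113*(-9 + (3 + 4 + 4*49)) = 113*(-9 + (3 + 4 + 196)) = 113*(-9 + 203) = 113*194 = 21922)
1/f = 1/21922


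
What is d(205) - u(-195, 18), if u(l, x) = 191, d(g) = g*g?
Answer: 41834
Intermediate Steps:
d(g) = g**2
d(205) - u(-195, 18) = 205**2 - 1*191 = 42025 - 191 = 41834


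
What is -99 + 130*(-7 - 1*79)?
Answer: -11279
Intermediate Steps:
-99 + 130*(-7 - 1*79) = -99 + 130*(-7 - 79) = -99 + 130*(-86) = -99 - 11180 = -11279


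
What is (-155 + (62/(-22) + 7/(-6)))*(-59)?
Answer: 619087/66 ≈ 9380.1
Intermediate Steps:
(-155 + (62/(-22) + 7/(-6)))*(-59) = (-155 + (62*(-1/22) + 7*(-⅙)))*(-59) = (-155 + (-31/11 - 7/6))*(-59) = (-155 - 263/66)*(-59) = -10493/66*(-59) = 619087/66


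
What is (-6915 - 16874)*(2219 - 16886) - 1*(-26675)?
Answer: 348939938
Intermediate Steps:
(-6915 - 16874)*(2219 - 16886) - 1*(-26675) = -23789*(-14667) + 26675 = 348913263 + 26675 = 348939938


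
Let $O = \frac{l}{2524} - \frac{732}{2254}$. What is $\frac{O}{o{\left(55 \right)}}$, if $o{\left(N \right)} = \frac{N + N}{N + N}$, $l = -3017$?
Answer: $- \frac{4323943}{2844548} \approx -1.5201$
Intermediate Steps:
$O = - \frac{4323943}{2844548}$ ($O = - \frac{3017}{2524} - \frac{732}{2254} = \left(-3017\right) \frac{1}{2524} - \frac{366}{1127} = - \frac{3017}{2524} - \frac{366}{1127} = - \frac{4323943}{2844548} \approx -1.5201$)
$o{\left(N \right)} = 1$ ($o{\left(N \right)} = \frac{2 N}{2 N} = 2 N \frac{1}{2 N} = 1$)
$\frac{O}{o{\left(55 \right)}} = - \frac{4323943}{2844548 \cdot 1} = \left(- \frac{4323943}{2844548}\right) 1 = - \frac{4323943}{2844548}$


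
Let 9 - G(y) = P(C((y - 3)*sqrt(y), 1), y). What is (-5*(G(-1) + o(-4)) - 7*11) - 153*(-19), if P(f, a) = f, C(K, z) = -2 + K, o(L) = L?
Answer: 2795 - 20*I ≈ 2795.0 - 20.0*I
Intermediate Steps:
G(y) = 11 - sqrt(y)*(-3 + y) (G(y) = 9 - (-2 + (y - 3)*sqrt(y)) = 9 - (-2 + (-3 + y)*sqrt(y)) = 9 - (-2 + sqrt(y)*(-3 + y)) = 9 + (2 - sqrt(y)*(-3 + y)) = 11 - sqrt(y)*(-3 + y))
(-5*(G(-1) + o(-4)) - 7*11) - 153*(-19) = (-5*((11 + sqrt(-1)*(3 - 1*(-1))) - 4) - 7*11) - 153*(-19) = (-5*((11 + I*(3 + 1)) - 4) - 77) + 2907 = (-5*((11 + I*4) - 4) - 77) + 2907 = (-5*((11 + 4*I) - 4) - 77) + 2907 = (-5*(7 + 4*I) - 77) + 2907 = ((-35 - 20*I) - 77) + 2907 = (-112 - 20*I) + 2907 = 2795 - 20*I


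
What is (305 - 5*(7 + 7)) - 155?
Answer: 80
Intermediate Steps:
(305 - 5*(7 + 7)) - 155 = (305 - 5*14) - 155 = (305 - 70) - 155 = 235 - 155 = 80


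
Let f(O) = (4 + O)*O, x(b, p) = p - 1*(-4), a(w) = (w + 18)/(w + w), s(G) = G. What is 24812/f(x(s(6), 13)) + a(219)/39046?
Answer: 20206599085/290736516 ≈ 69.501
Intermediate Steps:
a(w) = (18 + w)/(2*w) (a(w) = (18 + w)/((2*w)) = (18 + w)*(1/(2*w)) = (18 + w)/(2*w))
x(b, p) = 4 + p (x(b, p) = p + 4 = 4 + p)
f(O) = O*(4 + O)
24812/f(x(s(6), 13)) + a(219)/39046 = 24812/(((4 + 13)*(4 + (4 + 13)))) + ((½)*(18 + 219)/219)/39046 = 24812/((17*(4 + 17))) + ((½)*(1/219)*237)*(1/39046) = 24812/((17*21)) + (79/146)*(1/39046) = 24812/357 + 79/5700716 = 20206599085/290736516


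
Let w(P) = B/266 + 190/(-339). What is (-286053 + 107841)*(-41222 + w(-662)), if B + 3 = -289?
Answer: 110411308637512/15029 ≈ 7.3466e+9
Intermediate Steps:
B = -292 (B = -3 - 289 = -292)
w(P) = -74764/45087 (w(P) = -292/266 + 190/(-339) = -292*1/266 + 190*(-1/339) = -146/133 - 190/339 = -74764/45087)
(-286053 + 107841)*(-41222 + w(-662)) = (-286053 + 107841)*(-41222 - 74764/45087) = -178212*(-1858651078/45087) = 110411308637512/15029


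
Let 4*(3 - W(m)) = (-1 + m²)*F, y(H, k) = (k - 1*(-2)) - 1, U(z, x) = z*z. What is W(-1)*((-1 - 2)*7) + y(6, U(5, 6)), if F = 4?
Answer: -37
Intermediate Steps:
U(z, x) = z²
y(H, k) = 1 + k (y(H, k) = (k + 2) - 1 = (2 + k) - 1 = 1 + k)
W(m) = 4 - m² (W(m) = 3 - (-1 + m²)*4/4 = 3 - (-4 + 4*m²)/4 = 3 + (1 - m²) = 4 - m²)
W(-1)*((-1 - 2)*7) + y(6, U(5, 6)) = (4 - 1*(-1)²)*((-1 - 2)*7) + (1 + 5²) = (4 - 1*1)*(-3*7) + (1 + 25) = (4 - 1)*(-21) + 26 = 3*(-21) + 26 = -63 + 26 = -37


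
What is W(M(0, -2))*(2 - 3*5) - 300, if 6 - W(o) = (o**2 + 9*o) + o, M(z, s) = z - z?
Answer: -378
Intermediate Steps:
M(z, s) = 0
W(o) = 6 - o**2 - 10*o (W(o) = 6 - ((o**2 + 9*o) + o) = 6 - (o**2 + 10*o) = 6 + (-o**2 - 10*o) = 6 - o**2 - 10*o)
W(M(0, -2))*(2 - 3*5) - 300 = (6 - 1*0**2 - 10*0)*(2 - 3*5) - 300 = (6 - 1*0 + 0)*(2 - 15) - 300 = (6 + 0 + 0)*(-13) - 300 = 6*(-13) - 300 = -78 - 300 = -378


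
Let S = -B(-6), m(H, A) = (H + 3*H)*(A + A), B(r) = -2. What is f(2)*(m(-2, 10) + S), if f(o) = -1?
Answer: 158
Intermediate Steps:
m(H, A) = 8*A*H (m(H, A) = (4*H)*(2*A) = 8*A*H)
S = 2 (S = -1*(-2) = 2)
f(2)*(m(-2, 10) + S) = -(8*10*(-2) + 2) = -(-160 + 2) = -1*(-158) = 158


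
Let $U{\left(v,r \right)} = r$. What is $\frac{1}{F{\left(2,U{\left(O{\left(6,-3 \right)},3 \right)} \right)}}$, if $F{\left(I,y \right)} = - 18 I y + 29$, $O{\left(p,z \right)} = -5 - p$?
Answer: $- \frac{1}{79} \approx -0.012658$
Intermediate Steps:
$F{\left(I,y \right)} = 29 - 18 I y$ ($F{\left(I,y \right)} = - 18 I y + 29 = 29 - 18 I y$)
$\frac{1}{F{\left(2,U{\left(O{\left(6,-3 \right)},3 \right)} \right)}} = \frac{1}{29 - 36 \cdot 3} = \frac{1}{29 - 108} = \frac{1}{-79} = - \frac{1}{79}$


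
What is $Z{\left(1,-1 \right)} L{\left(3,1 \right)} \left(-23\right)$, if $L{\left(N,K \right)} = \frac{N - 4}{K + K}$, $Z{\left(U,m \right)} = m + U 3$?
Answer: $23$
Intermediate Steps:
$Z{\left(U,m \right)} = m + 3 U$
$L{\left(N,K \right)} = \frac{-4 + N}{2 K}$
$Z{\left(1,-1 \right)} L{\left(3,1 \right)} \left(-23\right) = \left(-1 + 3 \cdot 1\right) \frac{-4 + 3}{2 \cdot 1} \left(-23\right) = \left(-1 + 3\right) \frac{1}{2} \cdot 1 \left(-1\right) \left(-23\right) = 2 \left(- \frac{1}{2}\right) \left(-23\right) = \left(-1\right) \left(-23\right) = 23$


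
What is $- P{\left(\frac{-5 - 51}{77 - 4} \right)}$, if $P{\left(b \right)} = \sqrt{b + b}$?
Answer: $- \frac{4 i \sqrt{511}}{73} \approx - 1.2386 i$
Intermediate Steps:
$P{\left(b \right)} = \sqrt{2} \sqrt{b}$ ($P{\left(b \right)} = \sqrt{2 b} = \sqrt{2} \sqrt{b}$)
$- P{\left(\frac{-5 - 51}{77 - 4} \right)} = - \sqrt{2} \sqrt{\frac{-5 - 51}{77 - 4}} = - \sqrt{2} \sqrt{- \frac{56}{73}} = - \sqrt{2} \frac{2 i \sqrt{1022}}{73} = - \frac{4 i \sqrt{511}}{73}$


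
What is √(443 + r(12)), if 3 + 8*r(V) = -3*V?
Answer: √7010/4 ≈ 20.931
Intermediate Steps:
r(V) = -3/8 - 3*V/8 (r(V) = -3/8 + (-3*V)/8 = -3/8 - 3*V/8)
√(443 + r(12)) = √(443 + (-3/8 - 3/8*12)) = √(443 + (-3/8 - 9/2)) = √(443 - 39/8) = √(3505/8) = √7010/4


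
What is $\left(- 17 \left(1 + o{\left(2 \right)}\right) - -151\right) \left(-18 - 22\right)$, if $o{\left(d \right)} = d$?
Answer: $-4000$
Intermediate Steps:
$\left(- 17 \left(1 + o{\left(2 \right)}\right) - -151\right) \left(-18 - 22\right) = \left(- 17 \left(1 + 2\right) - -151\right) \left(-18 - 22\right) = \left(\left(-17\right) 3 + \left(-479 + 630\right)\right) \left(-18 - 22\right) = \left(-51 + 151\right) \left(-40\right) = 100 \left(-40\right) = -4000$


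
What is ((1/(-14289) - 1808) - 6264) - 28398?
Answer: -521119831/14289 ≈ -36470.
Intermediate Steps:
((1/(-14289) - 1808) - 6264) - 28398 = ((-1/14289 - 1808) - 6264) - 28398 = (-25834513/14289 - 6264) - 28398 = -115340809/14289 - 28398 = -521119831/14289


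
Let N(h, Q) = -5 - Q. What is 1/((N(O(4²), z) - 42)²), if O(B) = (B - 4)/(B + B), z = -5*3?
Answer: 1/1024 ≈ 0.00097656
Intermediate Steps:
z = -15
O(B) = (-4 + B)/(2*B) (O(B) = (-4 + B)/((2*B)) = (-4 + B)*(1/(2*B)) = (-4 + B)/(2*B))
1/((N(O(4²), z) - 42)²) = 1/(((-5 - 1*(-15)) - 42)²) = 1/(((-5 + 15) - 42)²) = 1/((10 - 42)²) = 1/((-32)²) = 1/1024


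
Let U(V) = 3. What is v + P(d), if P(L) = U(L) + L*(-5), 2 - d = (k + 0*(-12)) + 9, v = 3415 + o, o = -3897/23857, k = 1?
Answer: 82493609/23857 ≈ 3457.8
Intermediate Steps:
o = -3897/23857 (o = -3897*1/23857 = -3897/23857 ≈ -0.16335)
v = 81467758/23857 (v = 3415 - 3897/23857 = 81467758/23857 ≈ 3414.8)
d = -8 (d = 2 - ((1 + 0*(-12)) + 9) = 2 - ((1 + 0) + 9) = 2 - (1 + 9) = 2 - 1*10 = 2 - 10 = -8)
P(L) = 3 - 5*L (P(L) = 3 + L*(-5) = 3 - 5*L)
v + P(d) = 81467758/23857 + (3 - 5*(-8)) = 81467758/23857 + (3 + 40) = 81467758/23857 + 43 = 82493609/23857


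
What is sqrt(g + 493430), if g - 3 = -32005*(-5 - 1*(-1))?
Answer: sqrt(621453) ≈ 788.32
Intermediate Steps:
g = 128023 (g = 3 - 32005*(-5 - 1*(-1)) = 3 - 32005*(-5 + 1) = 3 - 32005*(-4) = 3 + 128020 = 128023)
sqrt(g + 493430) = sqrt(128023 + 493430) = sqrt(621453)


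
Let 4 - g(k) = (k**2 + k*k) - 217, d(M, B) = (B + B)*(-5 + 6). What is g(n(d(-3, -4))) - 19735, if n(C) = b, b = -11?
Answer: -19756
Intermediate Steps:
d(M, B) = 2*B (d(M, B) = (2*B)*1 = 2*B)
n(C) = -11
g(k) = 221 - 2*k**2 (g(k) = 4 - ((k**2 + k*k) - 217) = 4 - ((k**2 + k**2) - 217) = 4 - (2*k**2 - 217) = 4 - (-217 + 2*k**2) = 4 + (217 - 2*k**2) = 221 - 2*k**2)
g(n(d(-3, -4))) - 19735 = (221 - 2*(-11)**2) - 19735 = (221 - 2*121) - 19735 = (221 - 242) - 19735 = -21 - 19735 = -19756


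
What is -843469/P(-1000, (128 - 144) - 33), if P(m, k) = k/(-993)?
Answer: -837564717/49 ≈ -1.7093e+7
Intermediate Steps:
P(m, k) = -k/993 (P(m, k) = k*(-1/993) = -k/993)
-843469/P(-1000, (128 - 144) - 33) = -843469*(-993/((128 - 144) - 33)) = -843469*(-993/(-16 - 33)) = -843469/((-1/993*(-49))) = -843469/49/993 = -843469*993/49 = -837564717/49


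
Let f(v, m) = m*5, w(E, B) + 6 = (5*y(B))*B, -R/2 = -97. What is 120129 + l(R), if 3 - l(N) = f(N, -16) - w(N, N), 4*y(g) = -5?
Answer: 237987/2 ≈ 1.1899e+5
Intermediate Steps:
R = 194 (R = -2*(-97) = 194)
y(g) = -5/4 (y(g) = (1/4)*(-5) = -5/4)
w(E, B) = -6 - 25*B/4 (w(E, B) = -6 + (5*(-5/4))*B = -6 - 25*B/4)
f(v, m) = 5*m
l(N) = 77 - 25*N/4 (l(N) = 3 - (5*(-16) - (-6 - 25*N/4)) = 3 - (-80 + (6 + 25*N/4)) = 3 - (-74 + 25*N/4) = 3 + (74 - 25*N/4) = 77 - 25*N/4)
120129 + l(R) = 120129 + (77 - 25/4*194) = 120129 + (77 - 2425/2) = 120129 - 2271/2 = 237987/2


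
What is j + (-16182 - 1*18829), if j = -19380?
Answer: -54391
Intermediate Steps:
j + (-16182 - 1*18829) = -19380 + (-16182 - 1*18829) = -19380 + (-16182 - 18829) = -19380 - 35011 = -54391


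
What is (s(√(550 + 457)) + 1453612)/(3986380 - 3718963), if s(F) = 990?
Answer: 1454602/267417 ≈ 5.4395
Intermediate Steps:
(s(√(550 + 457)) + 1453612)/(3986380 - 3718963) = (990 + 1453612)/(3986380 - 3718963) = 1454602/267417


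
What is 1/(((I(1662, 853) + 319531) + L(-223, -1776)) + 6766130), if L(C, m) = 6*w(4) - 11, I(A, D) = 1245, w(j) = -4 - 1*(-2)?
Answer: 1/7086883 ≈ 1.4111e-7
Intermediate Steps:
w(j) = -2 (w(j) = -4 + 2 = -2)
L(C, m) = -23 (L(C, m) = 6*(-2) - 11 = -12 - 11 = -23)
1/(((I(1662, 853) + 319531) + L(-223, -1776)) + 6766130) = 1/(((1245 + 319531) - 23) + 6766130) = 1/((320776 - 23) + 6766130) = 1/(320753 + 6766130) = 1/7086883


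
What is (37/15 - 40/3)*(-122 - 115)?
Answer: 12877/5 ≈ 2575.4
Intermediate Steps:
(37/15 - 40/3)*(-122 - 115) = (37*(1/15) - 40*⅓)*(-237) = (37/15 - 40/3)*(-237) = -163/15*(-237) = 12877/5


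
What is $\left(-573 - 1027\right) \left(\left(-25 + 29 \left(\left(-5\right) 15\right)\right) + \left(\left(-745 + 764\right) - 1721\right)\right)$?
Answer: $6243200$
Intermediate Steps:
$\left(-573 - 1027\right) \left(\left(-25 + 29 \left(\left(-5\right) 15\right)\right) + \left(\left(-745 + 764\right) - 1721\right)\right) = - 1600 \left(\left(-25 + 29 \left(-75\right)\right) + \left(19 - 1721\right)\right) = - 1600 \left(\left(-25 - 2175\right) - 1702\right) = - 1600 \left(-2200 - 1702\right) = \left(-1600\right) \left(-3902\right) = 6243200$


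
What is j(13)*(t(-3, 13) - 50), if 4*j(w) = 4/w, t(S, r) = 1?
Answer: -49/13 ≈ -3.7692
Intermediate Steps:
j(w) = 1/w (j(w) = (4/w)/4 = 1/w)
j(13)*(t(-3, 13) - 50) = (1 - 50)/13 = (1/13)*(-49) = -49/13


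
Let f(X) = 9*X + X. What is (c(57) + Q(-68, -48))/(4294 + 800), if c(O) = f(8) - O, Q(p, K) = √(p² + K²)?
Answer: 23/5094 + 2*√433/2547 ≈ 0.020855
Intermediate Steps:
Q(p, K) = √(K² + p²)
f(X) = 10*X
c(O) = 80 - O (c(O) = 10*8 - O = 80 - O)
(c(57) + Q(-68, -48))/(4294 + 800) = ((80 - 1*57) + √((-48)² + (-68)²))/(4294 + 800) = ((80 - 57) + √(2304 + 4624))/5094 = (23 + √6928)*(1/5094) = (23 + 4*√433)*(1/5094) = 23/5094 + 2*√433/2547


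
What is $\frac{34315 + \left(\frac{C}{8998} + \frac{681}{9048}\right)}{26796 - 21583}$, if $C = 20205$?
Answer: $\frac{465651176373}{70735113592} \approx 6.583$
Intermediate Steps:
$\frac{34315 + \left(\frac{C}{8998} + \frac{681}{9048}\right)}{26796 - 21583} = \frac{34315 + \left(\frac{20205}{8998} + \frac{681}{9048}\right)}{26796 - 21583} = \frac{34315 + \left(20205 \cdot \frac{1}{8998} + 681 \cdot \frac{1}{9048}\right)}{5213} = \left(34315 + \left(\frac{20205}{8998} + \frac{227}{3016}\right)\right) \frac{1}{5213} = \left(34315 + \frac{31490413}{13568984}\right) \frac{1}{5213} = \frac{465651176373}{13568984} \cdot \frac{1}{5213} = \frac{465651176373}{70735113592}$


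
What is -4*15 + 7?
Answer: -53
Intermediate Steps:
-4*15 + 7 = -60 + 7 = -53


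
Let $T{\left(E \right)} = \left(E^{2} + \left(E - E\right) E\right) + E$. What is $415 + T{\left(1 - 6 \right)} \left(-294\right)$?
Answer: $-5465$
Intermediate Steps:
$T{\left(E \right)} = E + E^{2}$ ($T{\left(E \right)} = \left(E^{2} + 0 E\right) + E = \left(E^{2} + 0\right) + E = E^{2} + E = E + E^{2}$)
$415 + T{\left(1 - 6 \right)} \left(-294\right) = 415 + \left(1 - 6\right) \left(1 + \left(1 - 6\right)\right) \left(-294\right) = 415 + - 5 \left(1 - 5\right) \left(-294\right) = 415 + \left(-5\right) \left(-4\right) \left(-294\right) = 415 + 20 \left(-294\right) = 415 - 5880 = -5465$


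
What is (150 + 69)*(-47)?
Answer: -10293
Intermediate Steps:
(150 + 69)*(-47) = 219*(-47) = -10293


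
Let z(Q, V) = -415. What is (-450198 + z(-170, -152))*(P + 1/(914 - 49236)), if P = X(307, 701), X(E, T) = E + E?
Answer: -13369555680391/48322 ≈ -2.7668e+8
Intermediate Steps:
X(E, T) = 2*E
P = 614 (P = 2*307 = 614)
(-450198 + z(-170, -152))*(P + 1/(914 - 49236)) = (-450198 - 415)*(614 + 1/(914 - 49236)) = -450613*(614 + 1/(-48322)) = -450613*(614 - 1/48322) = -450613*29669707/48322 = -13369555680391/48322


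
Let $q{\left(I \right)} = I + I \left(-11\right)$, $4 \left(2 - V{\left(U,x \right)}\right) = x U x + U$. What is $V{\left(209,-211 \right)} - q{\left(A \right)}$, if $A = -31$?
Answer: $- \frac{4653165}{2} \approx -2.3266 \cdot 10^{6}$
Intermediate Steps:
$V{\left(U,x \right)} = 2 - \frac{U}{4} - \frac{U x^{2}}{4}$ ($V{\left(U,x \right)} = 2 - \frac{x U x + U}{4} = 2 - \frac{U x x + U}{4} = 2 - \frac{U x^{2} + U}{4} = 2 - \frac{U + U x^{2}}{4} = 2 - \left(\frac{U}{4} + \frac{U x^{2}}{4}\right) = 2 - \frac{U}{4} - \frac{U x^{2}}{4}$)
$q{\left(I \right)} = - 10 I$ ($q{\left(I \right)} = I - 11 I = - 10 I$)
$V{\left(209,-211 \right)} - q{\left(A \right)} = \left(2 - \frac{209}{4} - \frac{209 \left(-211\right)^{2}}{4}\right) - \left(-10\right) \left(-31\right) = \left(2 - \frac{209}{4} - \frac{209}{4} \cdot 44521\right) - 310 = \left(2 - \frac{209}{4} - \frac{9304889}{4}\right) - 310 = - \frac{4652545}{2} - 310 = - \frac{4653165}{2}$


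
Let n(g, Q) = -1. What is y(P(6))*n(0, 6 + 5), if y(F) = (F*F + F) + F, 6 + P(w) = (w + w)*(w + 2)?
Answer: -8280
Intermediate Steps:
P(w) = -6 + 2*w*(2 + w) (P(w) = -6 + (w + w)*(w + 2) = -6 + (2*w)*(2 + w) = -6 + 2*w*(2 + w))
y(F) = F**2 + 2*F (y(F) = (F**2 + F) + F = (F + F**2) + F = F**2 + 2*F)
y(P(6))*n(0, 6 + 5) = ((-6 + 2*6**2 + 4*6)*(2 + (-6 + 2*6**2 + 4*6)))*(-1) = ((-6 + 2*36 + 24)*(2 + (-6 + 2*36 + 24)))*(-1) = ((-6 + 72 + 24)*(2 + (-6 + 72 + 24)))*(-1) = (90*(2 + 90))*(-1) = (90*92)*(-1) = 8280*(-1) = -8280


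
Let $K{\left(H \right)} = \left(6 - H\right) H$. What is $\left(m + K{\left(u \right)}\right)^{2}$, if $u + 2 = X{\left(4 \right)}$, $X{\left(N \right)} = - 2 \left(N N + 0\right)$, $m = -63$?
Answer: $2024929$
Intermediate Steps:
$X{\left(N \right)} = - 2 N^{2}$ ($X{\left(N \right)} = - 2 \left(N^{2} + 0\right) = - 2 N^{2}$)
$u = -34$ ($u = -2 - 2 \cdot 4^{2} = -2 - 32 = -34$)
$K{\left(H \right)} = H \left(6 - H\right)$
$\left(m + K{\left(u \right)}\right)^{2} = \left(-63 - 34 \left(6 - -34\right)\right)^{2} = \left(-63 - 34 \left(6 + 34\right)\right)^{2} = \left(-63 - 1360\right)^{2} = \left(-1423\right)^{2} = 2024929$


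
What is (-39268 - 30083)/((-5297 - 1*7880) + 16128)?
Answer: -69351/2951 ≈ -23.501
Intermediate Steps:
(-39268 - 30083)/((-5297 - 1*7880) + 16128) = -69351/((-5297 - 7880) + 16128) = -69351/(-13177 + 16128) = -69351/2951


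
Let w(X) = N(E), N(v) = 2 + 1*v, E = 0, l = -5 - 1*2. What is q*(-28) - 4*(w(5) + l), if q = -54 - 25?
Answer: 2232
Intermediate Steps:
l = -7 (l = -5 - 2 = -7)
q = -79
N(v) = 2 + v
w(X) = 2 (w(X) = 2 + 0 = 2)
q*(-28) - 4*(w(5) + l) = -79*(-28) - 4*(2 - 7) = 2212 - 4*(-5) = 2212 + 20 = 2232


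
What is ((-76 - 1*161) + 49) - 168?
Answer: -356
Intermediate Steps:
((-76 - 1*161) + 49) - 168 = ((-76 - 161) + 49) - 168 = (-237 + 49) - 168 = -188 - 168 = -356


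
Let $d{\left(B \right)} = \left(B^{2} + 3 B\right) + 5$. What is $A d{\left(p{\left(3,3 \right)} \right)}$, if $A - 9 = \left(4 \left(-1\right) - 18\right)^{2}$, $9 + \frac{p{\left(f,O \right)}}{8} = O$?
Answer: $1067345$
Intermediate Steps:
$p{\left(f,O \right)} = -72 + 8 O$
$d{\left(B \right)} = 5 + B^{2} + 3 B$
$A = 493$ ($A = 9 + \left(4 \left(-1\right) - 18\right)^{2} = 9 + \left(-4 - 18\right)^{2} = 9 + \left(-22\right)^{2} = 9 + 484 = 493$)
$A d{\left(p{\left(3,3 \right)} \right)} = 493 \left(5 + \left(-72 + 8 \cdot 3\right)^{2} + 3 \left(-72 + 8 \cdot 3\right)\right) = 493 \left(5 + \left(-72 + 24\right)^{2} + 3 \left(-72 + 24\right)\right) = 493 \left(5 + \left(-48\right)^{2} + 3 \left(-48\right)\right) = 493 \left(5 + 2304 - 144\right) = 493 \cdot 2165 = 1067345$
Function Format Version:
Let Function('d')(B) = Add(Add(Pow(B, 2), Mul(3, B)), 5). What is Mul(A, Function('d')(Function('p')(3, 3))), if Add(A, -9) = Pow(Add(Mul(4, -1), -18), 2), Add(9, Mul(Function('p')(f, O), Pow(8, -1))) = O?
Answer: 1067345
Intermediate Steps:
Function('p')(f, O) = Add(-72, Mul(8, O))
Function('d')(B) = Add(5, Pow(B, 2), Mul(3, B))
A = 493 (A = Add(9, Pow(Add(Mul(4, -1), -18), 2)) = Add(9, Pow(Add(-4, -18), 2)) = Add(9, Pow(-22, 2)) = Add(9, 484) = 493)
Mul(A, Function('d')(Function('p')(3, 3))) = Mul(493, Add(5, Pow(Add(-72, Mul(8, 3)), 2), Mul(3, Add(-72, Mul(8, 3))))) = Mul(493, Add(5, Pow(Add(-72, 24), 2), Mul(3, Add(-72, 24)))) = Mul(493, Add(5, Pow(-48, 2), Mul(3, -48))) = Mul(493, Add(5, 2304, -144)) = Mul(493, 2165) = 1067345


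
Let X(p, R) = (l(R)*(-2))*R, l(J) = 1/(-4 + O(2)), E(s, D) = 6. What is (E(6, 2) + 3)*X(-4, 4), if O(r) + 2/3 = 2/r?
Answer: 216/11 ≈ 19.636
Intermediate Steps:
O(r) = -2/3 + 2/r
l(J) = -3/11 (l(J) = 1/(-4 + (-2/3 + 2/2)) = 1/(-4 + (-2/3 + 2*(1/2))) = 1/(-4 + (-2/3 + 1)) = 1/(-4 + 1/3) = 1/(-11/3) = -3/11)
X(p, R) = 6*R/11 (X(p, R) = (-3/11*(-2))*R = 6*R/11)
(E(6, 2) + 3)*X(-4, 4) = (6 + 3)*((6/11)*4) = 9*(24/11) = 216/11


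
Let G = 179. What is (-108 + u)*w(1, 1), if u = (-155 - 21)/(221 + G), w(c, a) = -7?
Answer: 18977/25 ≈ 759.08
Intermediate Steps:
u = -11/25 (u = (-155 - 21)/(221 + 179) = -176/400 = -176*1/400 = -11/25 ≈ -0.44000)
(-108 + u)*w(1, 1) = (-108 - 11/25)*(-7) = -2711/25*(-7) = 18977/25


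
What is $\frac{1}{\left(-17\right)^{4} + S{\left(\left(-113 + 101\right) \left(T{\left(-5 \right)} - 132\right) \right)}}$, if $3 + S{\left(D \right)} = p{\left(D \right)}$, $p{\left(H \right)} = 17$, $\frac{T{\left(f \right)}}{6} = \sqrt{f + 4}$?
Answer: $\frac{1}{83535} \approx 1.1971 \cdot 10^{-5}$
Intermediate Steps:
$T{\left(f \right)} = 6 \sqrt{4 + f}$ ($T{\left(f \right)} = 6 \sqrt{f + 4} = 6 \sqrt{4 + f}$)
$S{\left(D \right)} = 14$ ($S{\left(D \right)} = -3 + 17 = 14$)
$\frac{1}{\left(-17\right)^{4} + S{\left(\left(-113 + 101\right) \left(T{\left(-5 \right)} - 132\right) \right)}} = \frac{1}{\left(-17\right)^{4} + 14} = \frac{1}{83521 + 14} = \frac{1}{83535}$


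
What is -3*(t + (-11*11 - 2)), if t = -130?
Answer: 759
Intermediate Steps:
-3*(t + (-11*11 - 2)) = -3*(-130 + (-11*11 - 2)) = -3*(-130 + (-121 - 2)) = -3*(-130 - 123) = -3*(-253) = 759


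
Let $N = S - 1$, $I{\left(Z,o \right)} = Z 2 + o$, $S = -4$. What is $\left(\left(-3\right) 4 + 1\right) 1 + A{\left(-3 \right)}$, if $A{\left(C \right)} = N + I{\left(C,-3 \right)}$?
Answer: $-25$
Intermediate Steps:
$I{\left(Z,o \right)} = o + 2 Z$ ($I{\left(Z,o \right)} = 2 Z + o = o + 2 Z$)
$N = -5$ ($N = -4 - 1 = -5$)
$A{\left(C \right)} = -8 + 2 C$ ($A{\left(C \right)} = -5 + \left(-3 + 2 C\right) = -8 + 2 C$)
$\left(\left(-3\right) 4 + 1\right) 1 + A{\left(-3 \right)} = \left(\left(-3\right) 4 + 1\right) 1 + \left(-8 + 2 \left(-3\right)\right) = \left(-12 + 1\right) 1 - 14 = \left(-11\right) 1 - 14 = -11 - 14 = -25$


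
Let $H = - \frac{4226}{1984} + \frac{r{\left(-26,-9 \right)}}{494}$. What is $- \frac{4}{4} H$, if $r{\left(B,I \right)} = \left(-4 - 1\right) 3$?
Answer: $\frac{529351}{245024} \approx 2.1604$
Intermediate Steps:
$r{\left(B,I \right)} = -15$ ($r{\left(B,I \right)} = \left(-5\right) 3 = -15$)
$H = - \frac{529351}{245024}$ ($H = - \frac{4226}{1984} - \frac{15}{494} = \left(-4226\right) \frac{1}{1984} - \frac{15}{494} = - \frac{2113}{992} - \frac{15}{494} = - \frac{529351}{245024} \approx -2.1604$)
$- \frac{4}{4} H = - \frac{4}{4} \left(- \frac{529351}{245024}\right) = \left(-4\right) \frac{1}{4} \left(- \frac{529351}{245024}\right) = \left(-1\right) \left(- \frac{529351}{245024}\right) = \frac{529351}{245024}$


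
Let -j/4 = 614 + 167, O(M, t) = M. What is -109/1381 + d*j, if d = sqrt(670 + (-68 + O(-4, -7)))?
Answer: -109/1381 - 3124*sqrt(598) ≈ -76395.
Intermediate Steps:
j = -3124 (j = -4*(614 + 167) = -4*781 = -3124)
d = sqrt(598) (d = sqrt(670 + (-68 - 4)) = sqrt(670 - 72) = sqrt(598) ≈ 24.454)
-109/1381 + d*j = -109/1381 + sqrt(598)*(-3124) = -109*1/1381 - 3124*sqrt(598) = -109/1381 - 3124*sqrt(598)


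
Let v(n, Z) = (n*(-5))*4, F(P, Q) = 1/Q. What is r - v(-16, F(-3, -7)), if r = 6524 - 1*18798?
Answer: -12594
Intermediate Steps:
v(n, Z) = -20*n (v(n, Z) = -5*n*4 = -20*n)
r = -12274 (r = 6524 - 18798 = -12274)
r - v(-16, F(-3, -7)) = -12274 - (-20)*(-16) = -12274 - 1*320 = -12274 - 320 = -12594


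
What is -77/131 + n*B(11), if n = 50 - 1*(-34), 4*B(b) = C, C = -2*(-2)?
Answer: 10927/131 ≈ 83.412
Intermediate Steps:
C = 4
B(b) = 1 (B(b) = (¼)*4 = 1)
n = 84 (n = 50 + 34 = 84)
-77/131 + n*B(11) = -77/131 + 84*1 = -77*1/131 + 84 = -77/131 + 84 = 10927/131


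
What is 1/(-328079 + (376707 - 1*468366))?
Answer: -1/419738 ≈ -2.3824e-6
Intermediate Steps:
1/(-328079 + (376707 - 1*468366)) = 1/(-328079 + (376707 - 468366)) = 1/(-328079 - 91659) = 1/(-419738) = -1/419738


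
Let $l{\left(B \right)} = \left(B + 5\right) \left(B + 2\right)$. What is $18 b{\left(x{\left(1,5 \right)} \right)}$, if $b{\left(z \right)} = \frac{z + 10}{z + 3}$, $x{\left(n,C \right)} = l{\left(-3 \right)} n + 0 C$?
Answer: $144$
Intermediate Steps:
$l{\left(B \right)} = \left(2 + B\right) \left(5 + B\right)$ ($l{\left(B \right)} = \left(5 + B\right) \left(2 + B\right) = \left(2 + B\right) \left(5 + B\right)$)
$x{\left(n,C \right)} = - 2 n$ ($x{\left(n,C \right)} = \left(10 + \left(-3\right)^{2} + 7 \left(-3\right)\right) n + 0 C = \left(10 + 9 - 21\right) n + 0 = - 2 n + 0 = - 2 n$)
$b{\left(z \right)} = \frac{10 + z}{3 + z}$
$18 b{\left(x{\left(1,5 \right)} \right)} = 18 \frac{10 - 2}{3 - 2} = 18 \cdot 1^{-1} \cdot 8 = 18 \cdot 1 \cdot 8 = 18 \cdot 8 = 144$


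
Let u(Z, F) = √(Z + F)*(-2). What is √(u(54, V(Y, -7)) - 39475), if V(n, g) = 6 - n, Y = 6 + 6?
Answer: √(-39475 - 8*√3) ≈ 198.72*I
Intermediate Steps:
Y = 12
u(Z, F) = -2*√(F + Z) (u(Z, F) = √(F + Z)*(-2) = -2*√(F + Z))
√(u(54, V(Y, -7)) - 39475) = √(-2*√((6 - 1*12) + 54) - 39475) = √(-2*√((6 - 12) + 54) - 39475) = √(-2*√(-6 + 54) - 39475) = √(-8*√3 - 39475) = √(-39475 - 8*√3)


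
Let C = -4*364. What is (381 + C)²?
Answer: 1155625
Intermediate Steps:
C = -1456
(381 + C)² = (381 - 1456)² = (-1075)² = 1155625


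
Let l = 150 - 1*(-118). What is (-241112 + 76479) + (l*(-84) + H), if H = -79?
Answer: -187224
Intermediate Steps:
l = 268 (l = 150 + 118 = 268)
(-241112 + 76479) + (l*(-84) + H) = (-241112 + 76479) + (268*(-84) - 79) = -164633 + (-22512 - 79) = -164633 - 22591 = -187224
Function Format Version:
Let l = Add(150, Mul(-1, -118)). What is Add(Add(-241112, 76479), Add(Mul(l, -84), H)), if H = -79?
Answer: -187224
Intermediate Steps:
l = 268 (l = Add(150, 118) = 268)
Add(Add(-241112, 76479), Add(Mul(l, -84), H)) = Add(Add(-241112, 76479), Add(Mul(268, -84), -79)) = Add(-164633, Add(-22512, -79)) = Add(-164633, -22591) = -187224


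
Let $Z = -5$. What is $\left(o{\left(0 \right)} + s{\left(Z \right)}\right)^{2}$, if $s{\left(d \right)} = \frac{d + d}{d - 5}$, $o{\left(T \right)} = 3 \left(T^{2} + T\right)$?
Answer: $1$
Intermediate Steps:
$o{\left(T \right)} = 3 T + 3 T^{2}$ ($o{\left(T \right)} = 3 \left(T + T^{2}\right) = 3 T + 3 T^{2}$)
$s{\left(d \right)} = \frac{2 d}{-5 + d}$
$\left(o{\left(0 \right)} + s{\left(Z \right)}\right)^{2} = \left(3 \cdot 0 \left(1 + 0\right) + 2 \left(-5\right) \frac{1}{-5 - 5}\right)^{2} = \left(3 \cdot 0 \cdot 1 + 2 \left(-5\right) \frac{1}{-10}\right)^{2} = \left(0 + 2 \left(-5\right) \left(- \frac{1}{10}\right)\right)^{2} = \left(0 + 1\right)^{2} = 1^{2} = 1$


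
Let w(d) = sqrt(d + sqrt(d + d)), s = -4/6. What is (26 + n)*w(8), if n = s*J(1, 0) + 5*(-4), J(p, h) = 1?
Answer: 32*sqrt(3)/3 ≈ 18.475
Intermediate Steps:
s = -2/3 (s = -4*1/6 = -2/3 ≈ -0.66667)
w(d) = sqrt(d + sqrt(2)*sqrt(d)) (w(d) = sqrt(d + sqrt(2*d)) = sqrt(d + sqrt(2)*sqrt(d)))
n = -62/3 (n = -2/3*1 + 5*(-4) = -2/3 - 20 = -62/3 ≈ -20.667)
(26 + n)*w(8) = (26 - 62/3)*sqrt(8 + sqrt(2)*sqrt(8)) = 16*sqrt(8 + sqrt(2)*(2*sqrt(2)))/3 = 16*sqrt(8 + 4)/3 = 16*sqrt(12)/3 = 16*(2*sqrt(3))/3 = 32*sqrt(3)/3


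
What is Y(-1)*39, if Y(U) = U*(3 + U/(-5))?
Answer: -624/5 ≈ -124.80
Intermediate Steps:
Y(U) = U*(3 - U/5) (Y(U) = U*(3 + U*(-⅕)) = U*(3 - U/5))
Y(-1)*39 = ((⅕)*(-1)*(15 - 1*(-1)))*39 = ((⅕)*(-1)*(15 + 1))*39 = ((⅕)*(-1)*16)*39 = -16/5*39 = -624/5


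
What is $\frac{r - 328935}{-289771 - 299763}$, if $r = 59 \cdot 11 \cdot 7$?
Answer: $\frac{162196}{294767} \approx 0.55025$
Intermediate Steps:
$r = 4543$ ($r = 649 \cdot 7 = 4543$)
$\frac{r - 328935}{-289771 - 299763} = \frac{4543 - 328935}{-289771 - 299763} = - \frac{324392}{-589534} = \left(-324392\right) \left(- \frac{1}{589534}\right) = \frac{162196}{294767}$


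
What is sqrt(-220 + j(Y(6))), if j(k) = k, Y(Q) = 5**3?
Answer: I*sqrt(95) ≈ 9.7468*I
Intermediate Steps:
Y(Q) = 125
sqrt(-220 + j(Y(6))) = sqrt(-220 + 125) = sqrt(-95) = I*sqrt(95)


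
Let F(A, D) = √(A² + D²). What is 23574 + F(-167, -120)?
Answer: 23574 + √42289 ≈ 23780.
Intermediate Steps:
23574 + F(-167, -120) = 23574 + √((-167)² + (-120)²) = 23574 + √(27889 + 14400) = 23574 + √42289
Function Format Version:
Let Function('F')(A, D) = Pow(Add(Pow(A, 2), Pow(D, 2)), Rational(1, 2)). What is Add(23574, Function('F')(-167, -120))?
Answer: Add(23574, Pow(42289, Rational(1, 2))) ≈ 23780.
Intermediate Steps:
Add(23574, Function('F')(-167, -120)) = Add(23574, Pow(Add(Pow(-167, 2), Pow(-120, 2)), Rational(1, 2))) = Add(23574, Pow(Add(27889, 14400), Rational(1, 2))) = Add(23574, Pow(42289, Rational(1, 2)))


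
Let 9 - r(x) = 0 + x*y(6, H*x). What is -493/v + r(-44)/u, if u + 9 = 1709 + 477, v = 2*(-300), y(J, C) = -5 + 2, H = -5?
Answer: 999461/1306200 ≈ 0.76517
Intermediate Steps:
y(J, C) = -3
r(x) = 9 + 3*x (r(x) = 9 - (0 + x*(-3)) = 9 - (0 - 3*x) = 9 - (-3)*x = 9 + 3*x)
v = -600
u = 2177 (u = -9 + (1709 + 477) = -9 + 2186 = 2177)
-493/v + r(-44)/u = -493/(-600) + (9 + 3*(-44))/2177 = -493*(-1/600) + (9 - 132)*(1/2177) = 493/600 - 123*1/2177 = 493/600 - 123/2177 = 999461/1306200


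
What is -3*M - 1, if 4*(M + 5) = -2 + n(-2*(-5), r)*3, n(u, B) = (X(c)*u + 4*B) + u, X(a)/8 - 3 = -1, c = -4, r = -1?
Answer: -358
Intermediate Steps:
X(a) = 16 (X(a) = 24 + 8*(-1) = 24 - 8 = 16)
n(u, B) = 4*B + 17*u (n(u, B) = (16*u + 4*B) + u = (4*B + 16*u) + u = 4*B + 17*u)
M = 119 (M = -5 + (-2 + (4*(-1) + 17*(-2*(-5)))*3)/4 = -5 + (-2 + (-4 + 17*10)*3)/4 = -5 + (-2 + (-4 + 170)*3)/4 = -5 + (-2 + 166*3)/4 = -5 + (-2 + 498)/4 = -5 + (¼)*496 = -5 + 124 = 119)
-3*M - 1 = -3*119 - 1 = -357 - 1 = -358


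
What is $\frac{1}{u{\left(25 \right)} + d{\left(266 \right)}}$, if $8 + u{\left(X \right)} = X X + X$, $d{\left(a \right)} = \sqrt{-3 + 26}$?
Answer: $\frac{642}{412141} - \frac{\sqrt{23}}{412141} \approx 0.0015461$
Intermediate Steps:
$d{\left(a \right)} = \sqrt{23}$
$u{\left(X \right)} = -8 + X + X^{2}$ ($u{\left(X \right)} = -8 + \left(X X + X\right) = -8 + \left(X^{2} + X\right) = -8 + \left(X + X^{2}\right) = -8 + X + X^{2}$)
$\frac{1}{u{\left(25 \right)} + d{\left(266 \right)}} = \frac{1}{\left(-8 + 25 + 25^{2}\right) + \sqrt{23}} = \frac{1}{\left(-8 + 25 + 625\right) + \sqrt{23}} = \frac{1}{642 + \sqrt{23}}$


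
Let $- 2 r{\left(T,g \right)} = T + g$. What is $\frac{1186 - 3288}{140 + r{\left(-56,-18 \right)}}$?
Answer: $- \frac{2102}{177} \approx -11.876$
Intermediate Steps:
$r{\left(T,g \right)} = - \frac{T}{2} - \frac{g}{2}$ ($r{\left(T,g \right)} = - \frac{T + g}{2} = - \frac{T}{2} - \frac{g}{2}$)
$\frac{1186 - 3288}{140 + r{\left(-56,-18 \right)}} = \frac{1186 - 3288}{140 - -37} = - \frac{2102}{140 + \left(28 + 9\right)} = - \frac{2102}{140 + 37} = - \frac{2102}{177}$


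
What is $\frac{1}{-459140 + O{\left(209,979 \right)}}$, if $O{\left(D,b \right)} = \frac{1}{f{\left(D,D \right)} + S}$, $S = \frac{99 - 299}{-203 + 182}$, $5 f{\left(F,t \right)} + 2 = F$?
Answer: $- \frac{5347}{2455021475} \approx -2.178 \cdot 10^{-6}$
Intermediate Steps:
$f{\left(F,t \right)} = - \frac{2}{5} + \frac{F}{5}$
$S = \frac{200}{21}$ ($S = - \frac{200}{-21} = \left(-200\right) \left(- \frac{1}{21}\right) = \frac{200}{21} \approx 9.5238$)
$O{\left(D,b \right)} = \frac{1}{\frac{958}{105} + \frac{D}{5}}$ ($O{\left(D,b \right)} = \frac{1}{\left(- \frac{2}{5} + \frac{D}{5}\right) + \frac{200}{21}} = \frac{1}{\frac{958}{105} + \frac{D}{5}}$)
$\frac{1}{-459140 + O{\left(209,979 \right)}} = \frac{1}{-459140 + \frac{105}{958 + 21 \cdot 209}} = \frac{1}{-459140 + \frac{105}{958 + 4389}} = \frac{1}{-459140 + \frac{105}{5347}} = \frac{1}{- \frac{2455021475}{5347}} = - \frac{5347}{2455021475}$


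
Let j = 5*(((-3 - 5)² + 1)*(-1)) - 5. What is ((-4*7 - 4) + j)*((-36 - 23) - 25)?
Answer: 30408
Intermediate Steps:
j = -330 (j = 5*(((-8)² + 1)*(-1)) - 5 = 5*((64 + 1)*(-1)) - 5 = 5*(65*(-1)) - 5 = 5*(-65) - 5 = -325 - 5 = -330)
((-4*7 - 4) + j)*((-36 - 23) - 25) = ((-4*7 - 4) - 330)*((-36 - 23) - 25) = ((-28 - 4) - 330)*(-59 - 25) = (-32 - 330)*(-84) = -362*(-84) = 30408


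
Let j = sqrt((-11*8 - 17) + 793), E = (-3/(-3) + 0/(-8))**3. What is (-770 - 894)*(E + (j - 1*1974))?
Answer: 3283072 - 6656*sqrt(43) ≈ 3.2394e+6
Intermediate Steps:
E = 1 (E = (-3*(-1/3) + 0*(-1/8))**3 = (1 + 0)**3 = 1**3 = 1)
j = 4*sqrt(43) (j = sqrt((-88 - 17) + 793) = sqrt(-105 + 793) = sqrt(688) = 4*sqrt(43) ≈ 26.230)
(-770 - 894)*(E + (j - 1*1974)) = (-770 - 894)*(1 + (4*sqrt(43) - 1*1974)) = -1664*(1 + (4*sqrt(43) - 1974)) = -1664*(1 + (-1974 + 4*sqrt(43))) = -1664*(-1973 + 4*sqrt(43)) = 3283072 - 6656*sqrt(43)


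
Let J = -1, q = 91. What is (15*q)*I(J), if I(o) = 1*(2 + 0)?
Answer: 2730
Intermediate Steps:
I(o) = 2 (I(o) = 1*2 = 2)
(15*q)*I(J) = (15*91)*2 = 1365*2 = 2730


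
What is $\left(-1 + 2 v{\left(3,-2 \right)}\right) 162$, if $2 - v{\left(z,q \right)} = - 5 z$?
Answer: $5346$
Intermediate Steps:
$v{\left(z,q \right)} = 2 + 5 z$ ($v{\left(z,q \right)} = 2 - - 5 z = 2 + 5 z$)
$\left(-1 + 2 v{\left(3,-2 \right)}\right) 162 = \left(-1 + 2 \left(2 + 5 \cdot 3\right)\right) 162 = \left(-1 + 2 \left(2 + 15\right)\right) 162 = \left(-1 + 2 \cdot 17\right) 162 = \left(-1 + 34\right) 162 = 33 \cdot 162 = 5346$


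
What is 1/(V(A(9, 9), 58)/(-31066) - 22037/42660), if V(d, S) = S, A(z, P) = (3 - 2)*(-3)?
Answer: -662637780/343537861 ≈ -1.9289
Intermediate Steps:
A(z, P) = -3 (A(z, P) = 1*(-3) = -3)
1/(V(A(9, 9), 58)/(-31066) - 22037/42660) = 1/(58/(-31066) - 22037/42660) = 1/(58*(-1/31066) - 22037*1/42660) = 1/(-29/15533 - 22037/42660) = 1/(-343537861/662637780) = -662637780/343537861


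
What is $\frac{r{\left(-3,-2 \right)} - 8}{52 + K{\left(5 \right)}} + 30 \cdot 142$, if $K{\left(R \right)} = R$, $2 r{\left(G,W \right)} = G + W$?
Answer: $\frac{161873}{38} \approx 4259.8$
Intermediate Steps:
$r{\left(G,W \right)} = \frac{G}{2} + \frac{W}{2}$ ($r{\left(G,W \right)} = \frac{G + W}{2} = \frac{G}{2} + \frac{W}{2}$)
$\frac{r{\left(-3,-2 \right)} - 8}{52 + K{\left(5 \right)}} + 30 \cdot 142 = \frac{\left(\frac{1}{2} \left(-3\right) + \frac{1}{2} \left(-2\right)\right) - 8}{52 + 5} + 30 \cdot 142 = \frac{\left(- \frac{3}{2} - 1\right) - 8}{57} + 4260 = \left(- \frac{5}{2} - 8\right) \frac{1}{57} + 4260 = \left(- \frac{21}{2}\right) \frac{1}{57} + 4260 = - \frac{7}{38} + 4260 = \frac{161873}{38}$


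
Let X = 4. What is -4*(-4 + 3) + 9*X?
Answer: 40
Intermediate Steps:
-4*(-4 + 3) + 9*X = -4*(-4 + 3) + 9*4 = -4*(-1) + 36 = 4 + 36 = 40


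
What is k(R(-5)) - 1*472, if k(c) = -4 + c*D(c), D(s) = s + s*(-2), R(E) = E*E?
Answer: -1101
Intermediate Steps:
R(E) = E²
D(s) = -s (D(s) = s - 2*s = -s)
k(c) = -4 - c² (k(c) = -4 + c*(-c) = -4 - c²)
k(R(-5)) - 1*472 = (-4 - ((-5)²)²) - 1*472 = (-4 - 1*25²) - 472 = (-4 - 1*625) - 472 = (-4 - 625) - 472 = -629 - 472 = -1101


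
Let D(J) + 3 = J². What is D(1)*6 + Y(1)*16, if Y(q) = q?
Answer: 4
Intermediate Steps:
D(J) = -3 + J²
D(1)*6 + Y(1)*16 = (-3 + 1²)*6 + 1*16 = (-3 + 1)*6 + 16 = -2*6 + 16 = -12 + 16 = 4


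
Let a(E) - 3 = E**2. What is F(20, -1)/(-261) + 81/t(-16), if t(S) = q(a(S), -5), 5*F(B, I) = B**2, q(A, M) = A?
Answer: 421/67599 ≈ 0.0062279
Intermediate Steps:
a(E) = 3 + E**2
F(B, I) = B**2/5
t(S) = 3 + S**2
F(20, -1)/(-261) + 81/t(-16) = ((1/5)*20**2)/(-261) + 81/(3 + (-16)**2) = ((1/5)*400)*(-1/261) + 81/(3 + 256) = 80*(-1/261) + 81/259 = -80/261 + 81*(1/259) = -80/261 + 81/259 = 421/67599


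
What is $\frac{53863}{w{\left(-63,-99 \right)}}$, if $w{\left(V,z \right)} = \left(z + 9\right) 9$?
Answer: $- \frac{53863}{810} \approx -66.498$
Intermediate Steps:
$w{\left(V,z \right)} = 81 + 9 z$ ($w{\left(V,z \right)} = \left(9 + z\right) 9 = 81 + 9 z$)
$\frac{53863}{w{\left(-63,-99 \right)}} = \frac{53863}{81 + 9 \left(-99\right)} = \frac{53863}{81 - 891} = \frac{53863}{-810} = 53863 \left(- \frac{1}{810}\right) = - \frac{53863}{810}$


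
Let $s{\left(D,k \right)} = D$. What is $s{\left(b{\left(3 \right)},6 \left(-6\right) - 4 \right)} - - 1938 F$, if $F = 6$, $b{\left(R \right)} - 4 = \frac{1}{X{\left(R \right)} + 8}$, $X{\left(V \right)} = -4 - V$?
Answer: $11633$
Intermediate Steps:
$b{\left(R \right)} = 4 + \frac{1}{4 - R}$ ($b{\left(R \right)} = 4 + \frac{1}{\left(-4 - R\right) + 8} = 4 + \frac{1}{4 - R}$)
$s{\left(b{\left(3 \right)},6 \left(-6\right) - 4 \right)} - - 1938 F = \frac{-17 + 4 \cdot 3}{-4 + 3} - \left(-1938\right) 6 = \frac{-17 + 12}{-1} - -11628 = \left(-1\right) \left(-5\right) + 11628 = 5 + 11628 = 11633$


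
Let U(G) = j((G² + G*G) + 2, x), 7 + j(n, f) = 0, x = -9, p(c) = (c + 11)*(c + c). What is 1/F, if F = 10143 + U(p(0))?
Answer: 1/10136 ≈ 9.8658e-5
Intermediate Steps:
p(c) = 2*c*(11 + c) (p(c) = (11 + c)*(2*c) = 2*c*(11 + c))
j(n, f) = -7 (j(n, f) = -7 + 0 = -7)
U(G) = -7
F = 10136 (F = 10143 - 7 = 10136)
1/F = 1/10136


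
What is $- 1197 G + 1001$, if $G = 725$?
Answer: $-866824$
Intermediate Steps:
$- 1197 G + 1001 = \left(-1197\right) 725 + 1001 = -867825 + 1001 = -866824$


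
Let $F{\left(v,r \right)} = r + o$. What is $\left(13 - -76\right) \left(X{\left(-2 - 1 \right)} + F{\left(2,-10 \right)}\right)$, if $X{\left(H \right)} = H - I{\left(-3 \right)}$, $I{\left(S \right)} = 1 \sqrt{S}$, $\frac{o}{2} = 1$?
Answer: $-979 - 89 i \sqrt{3} \approx -979.0 - 154.15 i$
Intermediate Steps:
$o = 2$ ($o = 2 \cdot 1 = 2$)
$F{\left(v,r \right)} = 2 + r$ ($F{\left(v,r \right)} = r + 2 = 2 + r$)
$I{\left(S \right)} = \sqrt{S}$
$X{\left(H \right)} = H - i \sqrt{3}$ ($X{\left(H \right)} = H - \sqrt{-3} = H - i \sqrt{3}$)
$\left(13 - -76\right) \left(X{\left(-2 - 1 \right)} + F{\left(2,-10 \right)}\right) = \left(13 - -76\right) \left(\left(\left(-2 - 1\right) - i \sqrt{3}\right) + \left(2 - 10\right)\right) = \left(13 + 76\right) \left(\left(\left(-2 - 1\right) - i \sqrt{3}\right) - 8\right) = 89 \left(\left(-3 - i \sqrt{3}\right) - 8\right) = 89 \left(-11 - i \sqrt{3}\right) = -979 - 89 i \sqrt{3}$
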